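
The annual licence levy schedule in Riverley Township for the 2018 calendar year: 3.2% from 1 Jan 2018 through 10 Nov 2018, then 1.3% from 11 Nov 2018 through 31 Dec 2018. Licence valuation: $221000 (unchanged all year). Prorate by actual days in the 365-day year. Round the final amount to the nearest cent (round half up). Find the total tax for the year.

$6485.29

1 Jan – 10 Nov 2018: 314 days at 3.2% → $221000 × 3.2% × 314/365 = $6083.8575
11 Nov – 31 Dec 2018: 51 days at 1.3% → $221000 × 1.3% × 51/365 = $401.4329
Total = $6485.2904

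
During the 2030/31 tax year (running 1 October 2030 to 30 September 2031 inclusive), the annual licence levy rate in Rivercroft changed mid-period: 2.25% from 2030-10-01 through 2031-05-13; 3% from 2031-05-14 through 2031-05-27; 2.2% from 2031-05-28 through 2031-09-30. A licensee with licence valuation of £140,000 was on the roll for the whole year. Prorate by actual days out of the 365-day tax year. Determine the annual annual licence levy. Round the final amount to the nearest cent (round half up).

2030-10-01 to 2031-05-13: 225 days at 2.25% → £140,000 × 2.25% × 225/365 = £1,941.7808
2031-05-14 to 2031-05-27: 14 days at 3% → £140,000 × 3% × 14/365 = £161.0959
2031-05-28 to 2031-09-30: 126 days at 2.2% → £140,000 × 2.2% × 126/365 = £1,063.2329
Total = £3,166.1096

£3,166.11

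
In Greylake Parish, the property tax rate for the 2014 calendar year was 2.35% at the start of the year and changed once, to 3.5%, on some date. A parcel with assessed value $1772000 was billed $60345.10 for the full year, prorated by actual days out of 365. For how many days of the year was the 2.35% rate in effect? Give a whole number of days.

Let d = days at the first rate; then 365 − d days at the second rate.
$1772000 × [2.35%·d + 3.5%·(365−d)] / 365 = $60345.10
Solving gives d = 30, so the new rate took effect on 31 January 2014.

30 days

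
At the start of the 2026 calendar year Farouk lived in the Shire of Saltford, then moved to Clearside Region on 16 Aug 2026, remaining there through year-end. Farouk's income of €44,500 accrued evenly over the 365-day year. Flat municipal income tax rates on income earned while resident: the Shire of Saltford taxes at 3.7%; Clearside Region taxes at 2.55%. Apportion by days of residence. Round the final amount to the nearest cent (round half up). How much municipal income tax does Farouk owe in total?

The Shire of Saltford, 1 Jan – 15 Aug 2026: 227 days → €44,500 × 3.7% × 227/365 = €1,023.9877
Clearside Region, 16 Aug – 31 Dec 2026: 138 days → €44,500 × 2.55% × 138/365 = €429.0288
Total = €1,453.0164

€1,453.02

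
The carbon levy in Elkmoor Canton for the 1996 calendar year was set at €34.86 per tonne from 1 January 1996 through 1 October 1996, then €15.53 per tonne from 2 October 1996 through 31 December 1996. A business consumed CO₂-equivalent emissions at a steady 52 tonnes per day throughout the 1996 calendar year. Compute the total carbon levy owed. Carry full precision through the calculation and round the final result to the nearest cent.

€571,985.96

1 January – 1 October 1996: 275 days × 52 tonnes/day = 14,300 tonnes at €34.86/tonne → €498,498.00
2 October – 31 December 1996: 91 days × 52 tonnes/day = 4,732 tonnes at €15.53/tonne → €73,487.96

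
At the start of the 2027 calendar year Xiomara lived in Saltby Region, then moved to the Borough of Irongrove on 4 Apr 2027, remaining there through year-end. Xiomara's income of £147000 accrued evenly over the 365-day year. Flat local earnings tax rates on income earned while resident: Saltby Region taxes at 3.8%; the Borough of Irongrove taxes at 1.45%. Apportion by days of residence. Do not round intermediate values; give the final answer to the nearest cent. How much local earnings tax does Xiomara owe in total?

Saltby Region, 1 Jan – 3 Apr 2027: 93 days → £147000 × 3.8% × 93/365 = £1423.2822
The Borough of Irongrove, 4 Apr – 31 Dec 2027: 272 days → £147000 × 1.45% × 272/365 = £1588.4055
Total = £3011.6877

£3011.69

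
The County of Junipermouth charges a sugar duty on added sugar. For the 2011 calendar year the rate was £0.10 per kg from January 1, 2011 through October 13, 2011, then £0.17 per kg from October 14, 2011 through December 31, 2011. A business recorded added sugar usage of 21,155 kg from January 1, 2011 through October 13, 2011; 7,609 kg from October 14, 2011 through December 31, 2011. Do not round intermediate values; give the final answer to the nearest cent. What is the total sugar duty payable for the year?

January 1 – October 13, 2011: 21,155 kg at £0.10/kg → £2115.50
October 14 – December 31, 2011: 7,609 kg at £0.17/kg → £1293.53

£3409.03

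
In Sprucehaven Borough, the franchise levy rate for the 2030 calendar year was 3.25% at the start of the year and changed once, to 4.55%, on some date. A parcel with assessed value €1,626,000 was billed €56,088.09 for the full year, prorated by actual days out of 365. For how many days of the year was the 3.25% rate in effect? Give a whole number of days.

309 days

Let d = days at the first rate; then 365 − d days at the second rate.
€1,626,000 × [3.25%·d + 4.55%·(365−d)] / 365 = €56,088.09
Solving gives d = 309, so the new rate took effect on November 6, 2030.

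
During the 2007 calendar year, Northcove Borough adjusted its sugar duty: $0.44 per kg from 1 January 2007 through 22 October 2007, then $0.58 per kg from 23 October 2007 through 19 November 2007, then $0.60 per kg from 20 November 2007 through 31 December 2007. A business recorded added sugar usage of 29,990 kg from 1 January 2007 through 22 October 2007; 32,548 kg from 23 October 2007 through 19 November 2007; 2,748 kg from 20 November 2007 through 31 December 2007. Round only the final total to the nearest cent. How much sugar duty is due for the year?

$33722.24

1 January – 22 October 2007: 29,990 kg at $0.44/kg → $13195.60
23 October – 19 November 2007: 32,548 kg at $0.58/kg → $18877.84
20 November – 31 December 2007: 2,748 kg at $0.60/kg → $1648.80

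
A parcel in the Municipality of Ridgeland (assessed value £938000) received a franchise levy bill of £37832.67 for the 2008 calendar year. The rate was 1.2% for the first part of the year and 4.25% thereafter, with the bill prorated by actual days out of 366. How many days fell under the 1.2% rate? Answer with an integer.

26 days

Let d = days at the first rate; then 366 − d days at the second rate.
£938000 × [1.2%·d + 4.25%·(366−d)] / 366 = £37832.67
Solving gives d = 26, so the new rate took effect on 27 Jan 2008.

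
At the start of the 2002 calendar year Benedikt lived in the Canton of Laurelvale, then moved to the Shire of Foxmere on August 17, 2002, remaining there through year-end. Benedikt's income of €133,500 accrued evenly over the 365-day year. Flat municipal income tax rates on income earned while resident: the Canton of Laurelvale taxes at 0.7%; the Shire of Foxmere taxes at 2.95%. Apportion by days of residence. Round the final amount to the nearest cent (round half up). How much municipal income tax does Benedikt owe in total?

€2,061.93

The Canton of Laurelvale, January 1 – August 16, 2002: 228 days → €133,500 × 0.7% × 228/365 = €583.7425
The Shire of Foxmere, August 17 – December 31, 2002: 137 days → €133,500 × 2.95% × 137/365 = €1,478.1925
Total = €2,061.9349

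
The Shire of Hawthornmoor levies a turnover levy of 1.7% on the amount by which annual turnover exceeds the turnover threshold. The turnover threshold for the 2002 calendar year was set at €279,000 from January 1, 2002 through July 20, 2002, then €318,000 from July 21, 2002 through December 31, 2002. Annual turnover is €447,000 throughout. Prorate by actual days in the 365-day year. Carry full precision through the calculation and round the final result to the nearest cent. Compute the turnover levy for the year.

€2,558.10

January 1 – July 20, 2002: 201 days, exemption €279,000 → (€447,000 − €279,000) × 1.7% × 201/365 = €1,572.7562
July 21 – December 31, 2002: 164 days, exemption €318,000 → (€447,000 − €318,000) × 1.7% × 164/365 = €985.3479
Total = €2,558.1041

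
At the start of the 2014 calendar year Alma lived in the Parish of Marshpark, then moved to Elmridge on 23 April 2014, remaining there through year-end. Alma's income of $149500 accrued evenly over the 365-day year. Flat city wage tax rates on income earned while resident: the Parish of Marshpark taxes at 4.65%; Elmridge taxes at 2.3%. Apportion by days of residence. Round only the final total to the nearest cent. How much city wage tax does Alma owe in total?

$4516.54

The Parish of Marshpark, 1 January – 22 April 2014: 112 days → $149500 × 4.65% × 112/365 = $2133.1397
Elmridge, 23 April – 31 December 2014: 253 days → $149500 × 2.3% × 253/365 = $2383.3986
Total = $4516.5384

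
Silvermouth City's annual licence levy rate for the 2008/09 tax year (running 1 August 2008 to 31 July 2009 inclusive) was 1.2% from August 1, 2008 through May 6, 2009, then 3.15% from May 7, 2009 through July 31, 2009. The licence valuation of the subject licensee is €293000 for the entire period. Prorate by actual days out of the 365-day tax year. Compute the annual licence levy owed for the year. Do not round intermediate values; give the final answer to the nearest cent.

€4862.19

August 1, 2008 – May 6, 2009: 279 days at 1.2% → €293000 × 1.2% × 279/365 = €2687.5726
May 7 – July 31, 2009: 86 days at 3.15% → €293000 × 3.15% × 86/365 = €2174.6219
Total = €4862.1945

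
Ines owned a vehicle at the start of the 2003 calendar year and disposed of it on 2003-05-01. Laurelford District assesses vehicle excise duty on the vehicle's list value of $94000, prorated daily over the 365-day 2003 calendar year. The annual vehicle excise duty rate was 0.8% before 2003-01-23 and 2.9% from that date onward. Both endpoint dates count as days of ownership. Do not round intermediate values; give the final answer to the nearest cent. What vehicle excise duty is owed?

2003-01-01 to 2003-01-22: 22 days at 0.8% → $94000 × 0.8% × 22/365 = $45.3260
2003-01-23 to 2003-05-01: 99 days at 2.9% → $94000 × 2.9% × 99/365 = $739.3808
Total = $784.7068

$784.71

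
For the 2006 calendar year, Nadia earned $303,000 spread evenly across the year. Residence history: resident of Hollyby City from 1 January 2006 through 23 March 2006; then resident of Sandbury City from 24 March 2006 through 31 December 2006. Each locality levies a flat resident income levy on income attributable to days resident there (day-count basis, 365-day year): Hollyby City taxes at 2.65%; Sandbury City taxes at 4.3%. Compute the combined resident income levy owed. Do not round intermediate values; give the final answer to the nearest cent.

$11,905.82

Hollyby City, 1 January – 23 March 2006: 82 days → $303,000 × 2.65% × 82/365 = $1,803.8877
Sandbury City, 24 March – 31 December 2006: 283 days → $303,000 × 4.3% × 283/365 = $10,101.9370
Total = $11,905.8247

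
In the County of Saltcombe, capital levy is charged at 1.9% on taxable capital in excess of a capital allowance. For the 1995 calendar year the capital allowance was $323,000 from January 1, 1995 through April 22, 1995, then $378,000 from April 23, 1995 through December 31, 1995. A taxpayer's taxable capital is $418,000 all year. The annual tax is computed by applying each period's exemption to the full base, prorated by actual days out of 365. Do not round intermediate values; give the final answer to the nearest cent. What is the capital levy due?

$1,080.66

January 1 – April 22, 1995: 112 days, exemption $323,000 → ($418,000 − $323,000) × 1.9% × 112/365 = $553.8630
April 23 – December 31, 1995: 253 days, exemption $378,000 → ($418,000 − $378,000) × 1.9% × 253/365 = $526.7945
Total = $1,080.6575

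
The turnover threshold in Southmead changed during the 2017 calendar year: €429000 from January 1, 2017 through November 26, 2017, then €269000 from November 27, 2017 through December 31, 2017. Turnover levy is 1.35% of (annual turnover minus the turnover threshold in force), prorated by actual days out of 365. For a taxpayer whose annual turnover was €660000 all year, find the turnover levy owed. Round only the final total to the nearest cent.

January 1 – November 26, 2017: 330 days, exemption €429000 → (€660000 − €429000) × 1.35% × 330/365 = €2819.4658
November 27 – December 31, 2017: 35 days, exemption €269000 → (€660000 − €269000) × 1.35% × 35/365 = €506.1575
Total = €3325.6233

€3325.62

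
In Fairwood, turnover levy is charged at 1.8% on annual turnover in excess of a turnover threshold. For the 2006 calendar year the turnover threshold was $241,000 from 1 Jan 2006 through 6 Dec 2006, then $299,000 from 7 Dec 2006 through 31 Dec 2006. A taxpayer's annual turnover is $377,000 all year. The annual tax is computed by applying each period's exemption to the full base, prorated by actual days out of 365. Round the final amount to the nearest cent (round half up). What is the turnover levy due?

$2,376.49

1 Jan – 6 Dec 2006: 340 days, exemption $241,000 → ($377,000 − $241,000) × 1.8% × 340/365 = $2,280.3288
7 Dec – 31 Dec 2006: 25 days, exemption $299,000 → ($377,000 − $299,000) × 1.8% × 25/365 = $96.1644
Total = $2,376.4932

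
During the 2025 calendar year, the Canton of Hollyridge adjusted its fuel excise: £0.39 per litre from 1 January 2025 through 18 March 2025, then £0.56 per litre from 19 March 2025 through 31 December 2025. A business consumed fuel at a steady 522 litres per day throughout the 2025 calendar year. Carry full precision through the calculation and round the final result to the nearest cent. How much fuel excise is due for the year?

1 January – 18 March 2025: 77 days × 522 litres/day = 40,194 litres at £0.39/litre → £15675.66
19 March – 31 December 2025: 288 days × 522 litres/day = 150,336 litres at £0.56/litre → £84188.16

£99863.82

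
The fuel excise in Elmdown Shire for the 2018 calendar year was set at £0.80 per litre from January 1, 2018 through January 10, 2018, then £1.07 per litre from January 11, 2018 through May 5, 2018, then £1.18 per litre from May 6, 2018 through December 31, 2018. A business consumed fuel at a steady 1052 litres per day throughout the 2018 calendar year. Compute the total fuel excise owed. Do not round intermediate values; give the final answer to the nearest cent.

£435,791.00

January 1 – January 10, 2018: 10 days × 1052 litres/day = 10,520 litres at £0.80/litre → £8,416.00
January 11 – May 5, 2018: 115 days × 1052 litres/day = 120,980 litres at £1.07/litre → £129,448.60
May 6 – December 31, 2018: 240 days × 1052 litres/day = 252,480 litres at £1.18/litre → £297,926.40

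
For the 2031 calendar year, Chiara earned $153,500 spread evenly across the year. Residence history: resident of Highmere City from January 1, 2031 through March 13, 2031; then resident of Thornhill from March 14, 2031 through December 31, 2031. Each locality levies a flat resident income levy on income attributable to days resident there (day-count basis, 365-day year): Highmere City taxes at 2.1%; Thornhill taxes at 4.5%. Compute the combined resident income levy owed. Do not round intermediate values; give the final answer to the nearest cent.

$6,180.79

Highmere City, January 1 – March 13, 2031: 72 days → $153,500 × 2.1% × 72/365 = $635.8685
Thornhill, March 14 – December 31, 2031: 293 days → $153,500 × 4.5% × 293/365 = $5,544.9247
Total = $6,180.7932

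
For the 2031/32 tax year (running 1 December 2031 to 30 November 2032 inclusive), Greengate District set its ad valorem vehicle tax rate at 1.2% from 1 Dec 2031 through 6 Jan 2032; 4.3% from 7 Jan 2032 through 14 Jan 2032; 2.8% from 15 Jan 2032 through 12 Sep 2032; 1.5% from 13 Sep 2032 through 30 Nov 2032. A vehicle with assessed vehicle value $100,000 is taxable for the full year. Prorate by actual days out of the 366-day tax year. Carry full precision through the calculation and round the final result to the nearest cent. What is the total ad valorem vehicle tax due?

$2,390.44

1 Dec 2031 – 6 Jan 2032: 37 days at 1.2% → $100,000 × 1.2% × 37/366 = $121.3115
7 Jan – 14 Jan 2032: 8 days at 4.3% → $100,000 × 4.3% × 8/366 = $93.9891
15 Jan – 12 Sep 2032: 242 days at 2.8% → $100,000 × 2.8% × 242/366 = $1,851.3661
13 Sep – 30 Nov 2032: 79 days at 1.5% → $100,000 × 1.5% × 79/366 = $323.7705
Total = $2,390.4372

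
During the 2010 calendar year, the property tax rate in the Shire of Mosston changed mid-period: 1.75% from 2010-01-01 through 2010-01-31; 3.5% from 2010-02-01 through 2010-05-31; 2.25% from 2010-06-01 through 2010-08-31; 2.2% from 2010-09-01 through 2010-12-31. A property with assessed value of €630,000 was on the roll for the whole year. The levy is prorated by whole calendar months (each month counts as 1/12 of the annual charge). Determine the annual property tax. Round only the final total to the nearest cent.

€16,432.50

2010-01-01 to 2010-01-31: 1 month at 1.75% → €630,000 × 1.75% × 1/12 = €918.7500
2010-02-01 to 2010-05-31: 4 months at 3.5% → €630,000 × 3.5% × 4/12 = €7,350.0000
2010-06-01 to 2010-08-31: 3 months at 2.25% → €630,000 × 2.25% × 3/12 = €3,543.7500
2010-09-01 to 2010-12-31: 4 months at 2.2% → €630,000 × 2.2% × 4/12 = €4,620.0000
Total = €16,432.5000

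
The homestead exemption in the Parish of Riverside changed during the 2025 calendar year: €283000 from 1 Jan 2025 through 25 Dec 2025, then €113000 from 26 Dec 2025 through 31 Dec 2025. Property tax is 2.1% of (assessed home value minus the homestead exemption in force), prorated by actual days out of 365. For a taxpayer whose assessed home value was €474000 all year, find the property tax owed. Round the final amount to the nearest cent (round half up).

1 Jan – 25 Dec 2025: 359 days, exemption €283000 → (€474000 − €283000) × 2.1% × 359/365 = €3945.0658
26 Dec – 31 Dec 2025: 6 days, exemption €113000 → (€474000 − €113000) × 2.1% × 6/365 = €124.6192
Total = €4069.6849

€4069.68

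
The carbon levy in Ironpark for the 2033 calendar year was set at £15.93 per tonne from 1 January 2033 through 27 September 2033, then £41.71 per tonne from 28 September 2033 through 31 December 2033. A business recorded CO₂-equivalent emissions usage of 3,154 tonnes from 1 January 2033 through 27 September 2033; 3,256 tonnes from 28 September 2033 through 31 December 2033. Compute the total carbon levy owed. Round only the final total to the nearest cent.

£186,050.98

1 January – 27 September 2033: 3,154 tonnes at £15.93/tonne → £50,243.22
28 September – 31 December 2033: 3,256 tonnes at £41.71/tonne → £135,807.76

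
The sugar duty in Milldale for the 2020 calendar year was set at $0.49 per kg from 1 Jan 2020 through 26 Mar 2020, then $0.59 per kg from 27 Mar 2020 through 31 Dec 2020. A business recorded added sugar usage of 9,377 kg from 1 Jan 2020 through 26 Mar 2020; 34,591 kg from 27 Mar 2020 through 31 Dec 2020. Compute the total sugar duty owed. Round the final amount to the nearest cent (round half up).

1 Jan – 26 Mar 2020: 9,377 kg at $0.49/kg → $4,594.73
27 Mar – 31 Dec 2020: 34,591 kg at $0.59/kg → $20,408.69

$25,003.42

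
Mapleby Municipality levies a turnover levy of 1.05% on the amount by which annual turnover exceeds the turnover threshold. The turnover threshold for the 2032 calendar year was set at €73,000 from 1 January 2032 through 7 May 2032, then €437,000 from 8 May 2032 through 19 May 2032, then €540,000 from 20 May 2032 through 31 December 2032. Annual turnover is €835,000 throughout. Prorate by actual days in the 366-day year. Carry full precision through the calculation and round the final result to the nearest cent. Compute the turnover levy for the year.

€4,847.84

1 January – 7 May 2032: 128 days, exemption €73,000 → (€835,000 − €73,000) × 1.05% × 128/366 = €2,798.1639
8 May – 19 May 2032: 12 days, exemption €437,000 → (€835,000 − €437,000) × 1.05% × 12/366 = €137.0164
20 May – 31 December 2032: 226 days, exemption €540,000 → (€835,000 − €540,000) × 1.05% × 226/366 = €1,912.6639
Total = €4,847.8443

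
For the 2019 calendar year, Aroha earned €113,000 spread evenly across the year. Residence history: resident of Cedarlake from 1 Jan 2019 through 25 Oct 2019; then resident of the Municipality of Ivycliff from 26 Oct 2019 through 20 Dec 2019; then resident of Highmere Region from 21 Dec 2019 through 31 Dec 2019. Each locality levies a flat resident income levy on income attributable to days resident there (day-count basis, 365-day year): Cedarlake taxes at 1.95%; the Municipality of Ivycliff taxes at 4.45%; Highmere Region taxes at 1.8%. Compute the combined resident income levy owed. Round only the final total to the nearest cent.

Cedarlake, 1 Jan – 25 Oct 2019: 298 days → €113,000 × 1.95% × 298/365 = €1,799.0219
The Municipality of Ivycliff, 26 Oct – 20 Dec 2019: 56 days → €113,000 × 4.45% × 56/365 = €771.4959
Highmere Region, 21 Dec – 31 Dec 2019: 11 days → €113,000 × 1.8% × 11/365 = €61.2986
Total = €2,631.8164

€2,631.82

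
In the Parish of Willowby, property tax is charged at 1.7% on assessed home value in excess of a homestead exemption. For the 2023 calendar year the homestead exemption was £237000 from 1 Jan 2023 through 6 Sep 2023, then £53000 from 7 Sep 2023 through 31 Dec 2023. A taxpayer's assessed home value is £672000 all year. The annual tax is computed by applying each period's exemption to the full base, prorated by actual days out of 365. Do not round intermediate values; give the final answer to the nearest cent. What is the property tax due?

1 Jan – 6 Sep 2023: 249 days, exemption £237000 → (£672000 − £237000) × 1.7% × 249/365 = £5044.8082
7 Sep – 31 Dec 2023: 116 days, exemption £53000 → (£672000 − £53000) × 1.7% × 116/365 = £3344.2959
Total = £8389.1041

£8389.10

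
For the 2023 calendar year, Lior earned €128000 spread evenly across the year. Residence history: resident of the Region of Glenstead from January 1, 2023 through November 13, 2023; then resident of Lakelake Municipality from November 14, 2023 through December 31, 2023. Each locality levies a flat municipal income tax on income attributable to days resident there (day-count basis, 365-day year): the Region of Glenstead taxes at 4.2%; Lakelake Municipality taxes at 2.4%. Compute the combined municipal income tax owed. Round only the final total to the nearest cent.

€5073.01

The Region of Glenstead, January 1 – November 13, 2023: 317 days → €128000 × 4.2% × 317/365 = €4669.0192
Lakelake Municipality, November 14 – December 31, 2023: 48 days → €128000 × 2.4% × 48/365 = €403.9890
Total = €5073.0082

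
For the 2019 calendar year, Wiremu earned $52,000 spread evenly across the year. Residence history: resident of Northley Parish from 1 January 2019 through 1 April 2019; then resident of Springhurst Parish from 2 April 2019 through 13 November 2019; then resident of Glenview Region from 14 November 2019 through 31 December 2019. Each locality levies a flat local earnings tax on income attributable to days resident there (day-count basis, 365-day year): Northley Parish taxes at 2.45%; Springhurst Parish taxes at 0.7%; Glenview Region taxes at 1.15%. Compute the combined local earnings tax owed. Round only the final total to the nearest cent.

$621.65

Northley Parish, 1 January – 1 April 2019: 91 days → $52,000 × 2.45% × 91/365 = $317.6274
Springhurst Parish, 2 April – 13 November 2019: 226 days → $52,000 × 0.7% × 226/365 = $225.3808
Glenview Region, 14 November – 31 December 2019: 48 days → $52,000 × 1.15% × 48/365 = $78.6411
Total = $621.6493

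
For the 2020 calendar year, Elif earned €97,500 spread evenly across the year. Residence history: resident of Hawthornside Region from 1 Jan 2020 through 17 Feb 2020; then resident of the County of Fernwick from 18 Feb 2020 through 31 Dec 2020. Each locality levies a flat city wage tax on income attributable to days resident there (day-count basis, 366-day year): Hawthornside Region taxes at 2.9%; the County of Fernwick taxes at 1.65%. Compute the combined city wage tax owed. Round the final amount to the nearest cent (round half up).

Hawthornside Region, 1 Jan – 17 Feb 2020: 48 days → €97,500 × 2.9% × 48/366 = €370.8197
The County of Fernwick, 18 Feb – 31 Dec 2020: 318 days → €97,500 × 1.65% × 318/366 = €1,397.7664
Total = €1,768.5861

€1,768.59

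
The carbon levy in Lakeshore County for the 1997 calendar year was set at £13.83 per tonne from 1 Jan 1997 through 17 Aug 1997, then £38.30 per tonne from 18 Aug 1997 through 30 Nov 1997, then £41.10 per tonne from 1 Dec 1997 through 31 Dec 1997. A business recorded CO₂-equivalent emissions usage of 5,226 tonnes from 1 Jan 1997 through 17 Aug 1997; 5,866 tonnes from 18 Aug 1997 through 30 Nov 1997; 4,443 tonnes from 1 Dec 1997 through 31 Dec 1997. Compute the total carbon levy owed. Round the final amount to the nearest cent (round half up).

£479,550.68

1 Jan – 17 Aug 1997: 5,226 tonnes at £13.83/tonne → £72,275.58
18 Aug – 30 Nov 1997: 5,866 tonnes at £38.30/tonne → £224,667.80
1 Dec – 31 Dec 1997: 4,443 tonnes at £41.10/tonne → £182,607.30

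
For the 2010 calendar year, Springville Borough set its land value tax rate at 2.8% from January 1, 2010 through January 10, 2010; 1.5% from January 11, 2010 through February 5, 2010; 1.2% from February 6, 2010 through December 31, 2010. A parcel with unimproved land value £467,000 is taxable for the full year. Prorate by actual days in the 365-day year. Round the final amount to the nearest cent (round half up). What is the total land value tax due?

£5,908.51

January 1 – January 10, 2010: 10 days at 2.8% → £467,000 × 2.8% × 10/365 = £358.2466
January 11 – February 5, 2010: 26 days at 1.5% → £467,000 × 1.5% × 26/365 = £498.9863
February 6 – December 31, 2010: 329 days at 1.2% → £467,000 × 1.2% × 329/365 = £5,051.2767
Total = £5,908.5096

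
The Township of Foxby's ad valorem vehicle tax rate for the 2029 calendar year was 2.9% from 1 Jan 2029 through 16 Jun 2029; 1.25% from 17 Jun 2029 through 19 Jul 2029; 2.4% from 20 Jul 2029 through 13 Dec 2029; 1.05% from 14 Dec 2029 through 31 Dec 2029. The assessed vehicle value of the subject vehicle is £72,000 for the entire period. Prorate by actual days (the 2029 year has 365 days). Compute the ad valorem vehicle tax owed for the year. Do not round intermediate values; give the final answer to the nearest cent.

1 Jan – 16 Jun 2029: 167 days at 2.9% → £72,000 × 2.9% × 167/365 = £955.3315
17 Jun – 19 Jul 2029: 33 days at 1.25% → £72,000 × 1.25% × 33/365 = £81.3699
20 Jul – 13 Dec 2029: 147 days at 2.4% → £72,000 × 2.4% × 147/365 = £695.9342
14 Dec – 31 Dec 2029: 18 days at 1.05% → £72,000 × 1.05% × 18/365 = £37.2822
Total = £1,769.9178

£1,769.92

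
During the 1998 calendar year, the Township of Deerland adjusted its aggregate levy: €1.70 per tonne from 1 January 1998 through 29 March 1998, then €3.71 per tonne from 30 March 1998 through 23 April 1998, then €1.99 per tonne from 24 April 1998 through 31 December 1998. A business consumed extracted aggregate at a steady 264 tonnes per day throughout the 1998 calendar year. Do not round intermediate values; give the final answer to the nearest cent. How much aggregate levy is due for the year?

1 January – 29 March 1998: 88 days × 264 tonnes/day = 23,232 tonnes at €1.70/tonne → €39,494.40
30 March – 23 April 1998: 25 days × 264 tonnes/day = 6,600 tonnes at €3.71/tonne → €24,486.00
24 April – 31 December 1998: 252 days × 264 tonnes/day = 66,528 tonnes at €1.99/tonne → €132,390.72

€196,371.12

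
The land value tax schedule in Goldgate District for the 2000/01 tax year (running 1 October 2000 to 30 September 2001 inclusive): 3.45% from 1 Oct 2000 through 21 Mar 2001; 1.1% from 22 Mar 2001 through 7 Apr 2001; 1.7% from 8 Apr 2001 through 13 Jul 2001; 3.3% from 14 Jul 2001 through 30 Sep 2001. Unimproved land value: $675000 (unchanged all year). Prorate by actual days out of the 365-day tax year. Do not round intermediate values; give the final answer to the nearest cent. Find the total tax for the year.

1 Oct 2000 – 21 Mar 2001: 172 days at 3.45% → $675000 × 3.45% × 172/365 = $10973.8356
22 Mar – 7 Apr 2001: 17 days at 1.1% → $675000 × 1.1% × 17/365 = $345.8219
8 Apr – 13 Jul 2001: 97 days at 1.7% → $675000 × 1.7% × 97/365 = $3049.5205
14 Jul – 30 Sep 2001: 79 days at 3.3% → $675000 × 3.3% × 79/365 = $4821.1644
Total = $19190.3425

$19190.34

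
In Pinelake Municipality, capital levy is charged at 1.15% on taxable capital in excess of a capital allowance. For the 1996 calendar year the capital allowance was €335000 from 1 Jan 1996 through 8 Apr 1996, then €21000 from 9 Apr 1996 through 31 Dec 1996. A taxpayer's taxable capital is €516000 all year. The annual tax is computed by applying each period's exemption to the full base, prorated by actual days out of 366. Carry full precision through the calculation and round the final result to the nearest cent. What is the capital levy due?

€4715.75

1 Jan – 8 Apr 1996: 99 days, exemption €335000 → (€516000 − €335000) × 1.15% × 99/366 = €563.0287
9 Apr – 31 Dec 1996: 267 days, exemption €21000 → (€516000 − €21000) × 1.15% × 267/366 = €4152.7254
Total = €4715.7541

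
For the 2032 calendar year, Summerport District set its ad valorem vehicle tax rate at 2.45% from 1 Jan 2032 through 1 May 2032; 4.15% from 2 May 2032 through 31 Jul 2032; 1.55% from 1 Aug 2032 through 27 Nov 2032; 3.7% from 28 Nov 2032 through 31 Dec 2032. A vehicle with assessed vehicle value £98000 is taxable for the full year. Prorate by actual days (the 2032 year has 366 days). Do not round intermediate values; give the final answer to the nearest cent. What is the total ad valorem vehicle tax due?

£2642.25

1 Jan – 1 May 2032: 122 days at 2.45% → £98000 × 2.45% × 122/366 = £800.3333
2 May – 31 Jul 2032: 91 days at 4.15% → £98000 × 4.15% × 91/366 = £1011.1940
1 Aug – 27 Nov 2032: 119 days at 1.55% → £98000 × 1.55% × 119/366 = £493.8825
28 Nov – 31 Dec 2032: 34 days at 3.7% → £98000 × 3.7% × 34/366 = £336.8415
Total = £2642.2514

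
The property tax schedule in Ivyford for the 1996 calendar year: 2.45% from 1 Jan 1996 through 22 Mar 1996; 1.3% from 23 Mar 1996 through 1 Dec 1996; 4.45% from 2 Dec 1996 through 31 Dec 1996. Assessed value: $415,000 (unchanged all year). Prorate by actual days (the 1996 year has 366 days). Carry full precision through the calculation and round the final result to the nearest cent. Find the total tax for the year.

1 Jan – 22 Mar 1996: 82 days at 2.45% → $415,000 × 2.45% × 82/366 = $2,277.9645
23 Mar – 1 Dec 1996: 254 days at 1.3% → $415,000 × 1.3% × 254/366 = $3,744.0710
2 Dec – 31 Dec 1996: 30 days at 4.45% → $415,000 × 4.45% × 30/366 = $1,513.7295
Total = $7,535.7650

$7,535.77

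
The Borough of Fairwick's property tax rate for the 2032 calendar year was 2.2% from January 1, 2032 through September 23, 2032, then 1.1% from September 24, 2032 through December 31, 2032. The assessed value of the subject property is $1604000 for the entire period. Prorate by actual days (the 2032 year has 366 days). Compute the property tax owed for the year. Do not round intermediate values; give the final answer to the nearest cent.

$30515.44

January 1 – September 23, 2032: 267 days at 2.2% → $1604000 × 2.2% × 267/366 = $25742.8852
September 24 – December 31, 2032: 99 days at 1.1% → $1604000 × 1.1% × 99/366 = $4772.5574
Total = $30515.4426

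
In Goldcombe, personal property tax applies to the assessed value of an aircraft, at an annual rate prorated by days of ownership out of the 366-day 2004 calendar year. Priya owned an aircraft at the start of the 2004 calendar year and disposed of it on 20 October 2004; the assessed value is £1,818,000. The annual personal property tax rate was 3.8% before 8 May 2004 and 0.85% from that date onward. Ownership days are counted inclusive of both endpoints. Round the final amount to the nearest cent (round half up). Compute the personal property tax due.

1 January – 7 May 2004: 128 days at 3.8% → £1,818,000 × 3.8% × 128/366 = £24,160.5246
8 May – 20 October 2004: 166 days at 0.85% → £1,818,000 × 0.85% × 166/366 = £7,008.7377
Total = £31,169.2623

£31,169.26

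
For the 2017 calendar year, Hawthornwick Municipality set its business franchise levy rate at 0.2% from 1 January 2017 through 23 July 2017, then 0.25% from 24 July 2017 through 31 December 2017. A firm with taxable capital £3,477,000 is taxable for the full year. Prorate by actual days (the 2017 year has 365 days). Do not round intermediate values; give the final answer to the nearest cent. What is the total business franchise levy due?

1 January – 23 July 2017: 204 days at 0.2% → £3,477,000 × 0.2% × 204/365 = £3,886.6192
24 July – 31 December 2017: 161 days at 0.25% → £3,477,000 × 0.25% × 161/365 = £3,834.2260
Total = £7,720.8452

£7,720.85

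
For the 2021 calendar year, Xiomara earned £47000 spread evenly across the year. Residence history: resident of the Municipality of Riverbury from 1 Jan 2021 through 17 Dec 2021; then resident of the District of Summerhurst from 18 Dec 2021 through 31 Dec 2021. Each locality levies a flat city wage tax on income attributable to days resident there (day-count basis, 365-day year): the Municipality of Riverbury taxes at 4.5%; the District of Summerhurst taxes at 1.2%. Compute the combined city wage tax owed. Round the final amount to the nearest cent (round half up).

£2055.51

The Municipality of Riverbury, 1 Jan – 17 Dec 2021: 351 days → £47000 × 4.5% × 351/365 = £2033.8767
The District of Summerhurst, 18 Dec – 31 Dec 2021: 14 days → £47000 × 1.2% × 14/365 = £21.6329
Total = £2055.5096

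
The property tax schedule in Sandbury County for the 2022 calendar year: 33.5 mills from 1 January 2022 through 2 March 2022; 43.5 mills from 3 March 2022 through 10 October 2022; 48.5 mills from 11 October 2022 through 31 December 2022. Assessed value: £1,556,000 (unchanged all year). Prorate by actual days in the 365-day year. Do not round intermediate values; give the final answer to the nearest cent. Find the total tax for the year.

1 January – 2 March 2022: 61 days at 33.5 mills → £1,556,000 × 3.35% × 61/365 = £8,711.4685
3 March – 10 October 2022: 222 days at 43.5 mills → £1,556,000 × 4.35% × 222/365 = £41,167.9233
11 October – 31 December 2022: 82 days at 48.5 mills → £1,556,000 × 4.85% × 82/365 = £16,954.0055
Total = £66,833.3973

£66,833.40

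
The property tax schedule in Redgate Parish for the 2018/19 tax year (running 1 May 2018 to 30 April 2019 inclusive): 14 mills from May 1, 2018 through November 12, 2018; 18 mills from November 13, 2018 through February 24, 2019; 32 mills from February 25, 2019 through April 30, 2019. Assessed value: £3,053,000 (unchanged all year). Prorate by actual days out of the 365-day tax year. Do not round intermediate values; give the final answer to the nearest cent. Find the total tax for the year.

May 1 – November 12, 2018: 196 days at 14 mills → £3,053,000 × 1.4% × 196/365 = £22,951.8685
November 13, 2018 – February 24, 2019: 104 days at 18 mills → £3,053,000 × 1.8% × 104/365 = £15,658.1260
February 25 – April 30, 2019: 65 days at 32 mills → £3,053,000 × 3.2% × 65/365 = £17,397.9178
Total = £56,007.9123

£56,007.91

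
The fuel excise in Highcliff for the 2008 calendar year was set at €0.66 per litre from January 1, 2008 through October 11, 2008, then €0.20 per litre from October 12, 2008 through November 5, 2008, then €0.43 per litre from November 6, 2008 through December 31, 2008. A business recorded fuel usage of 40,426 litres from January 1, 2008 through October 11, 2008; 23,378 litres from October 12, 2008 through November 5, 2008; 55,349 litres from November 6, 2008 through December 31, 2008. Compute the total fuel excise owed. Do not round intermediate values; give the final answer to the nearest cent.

January 1 – October 11, 2008: 40,426 litres at €0.66/litre → €26,681.16
October 12 – November 5, 2008: 23,378 litres at €0.20/litre → €4,675.60
November 6 – December 31, 2008: 55,349 litres at €0.43/litre → €23,800.07

€55,156.83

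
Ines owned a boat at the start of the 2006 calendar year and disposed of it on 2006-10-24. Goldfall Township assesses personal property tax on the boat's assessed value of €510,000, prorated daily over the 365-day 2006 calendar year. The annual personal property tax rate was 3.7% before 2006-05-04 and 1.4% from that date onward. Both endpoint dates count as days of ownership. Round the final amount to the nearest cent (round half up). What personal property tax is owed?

€9,762.66

2006-01-01 to 2006-05-03: 123 days at 3.7% → €510,000 × 3.7% × 123/365 = €6,358.9315
2006-05-04 to 2006-10-24: 174 days at 1.4% → €510,000 × 1.4% × 174/365 = €3,403.7260
Total = €9,762.6575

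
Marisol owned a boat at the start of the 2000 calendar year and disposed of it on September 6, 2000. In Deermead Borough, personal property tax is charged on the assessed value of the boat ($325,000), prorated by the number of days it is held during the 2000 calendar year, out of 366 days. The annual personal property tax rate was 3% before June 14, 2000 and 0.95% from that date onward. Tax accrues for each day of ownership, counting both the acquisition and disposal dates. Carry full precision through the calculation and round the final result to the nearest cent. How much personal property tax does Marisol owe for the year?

$5,112.53

January 1 – June 13, 2000: 165 days at 3% → $325,000 × 3% × 165/366 = $4,395.4918
June 14 – September 6, 2000: 85 days at 0.95% → $325,000 × 0.95% × 85/366 = $717.0423
Total = $5,112.5342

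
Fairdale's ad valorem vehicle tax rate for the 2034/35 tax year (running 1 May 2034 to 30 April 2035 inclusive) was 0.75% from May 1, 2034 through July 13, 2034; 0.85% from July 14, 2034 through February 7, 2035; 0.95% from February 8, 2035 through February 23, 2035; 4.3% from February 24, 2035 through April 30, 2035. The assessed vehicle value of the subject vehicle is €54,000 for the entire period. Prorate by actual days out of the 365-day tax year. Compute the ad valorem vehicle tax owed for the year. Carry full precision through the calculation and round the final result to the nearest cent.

€787.29

May 1 – July 13, 2034: 74 days at 0.75% → €54,000 × 0.75% × 74/365 = €82.1096
July 14, 2034 – February 7, 2035: 209 days at 0.85% → €54,000 × 0.85% × 209/365 = €262.8247
February 8 – February 23, 2035: 16 days at 0.95% → €54,000 × 0.95% × 16/365 = €22.4877
February 24 – April 30, 2035: 66 days at 4.3% → €54,000 × 4.3% × 66/365 = €419.8685
Total = €787.2904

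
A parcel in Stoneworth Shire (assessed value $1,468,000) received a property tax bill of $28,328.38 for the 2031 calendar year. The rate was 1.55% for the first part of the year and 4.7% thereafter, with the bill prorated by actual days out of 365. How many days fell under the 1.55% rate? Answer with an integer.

321 days

Let d = days at the first rate; then 365 − d days at the second rate.
$1,468,000 × [1.55%·d + 4.7%·(365−d)] / 365 = $28,328.38
Solving gives d = 321, so the new rate took effect on November 18, 2031.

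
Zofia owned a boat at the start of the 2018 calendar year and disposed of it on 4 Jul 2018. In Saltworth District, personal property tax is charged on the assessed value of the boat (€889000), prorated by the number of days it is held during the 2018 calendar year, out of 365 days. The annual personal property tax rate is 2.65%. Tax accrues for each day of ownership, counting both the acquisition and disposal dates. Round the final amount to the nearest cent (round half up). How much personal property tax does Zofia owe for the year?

€11940.61

Days held (1 Jan – 4 Jul 2018): 185 out of 365
Tax = €889000 × 2.65% × 185/365 = €11940.6096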